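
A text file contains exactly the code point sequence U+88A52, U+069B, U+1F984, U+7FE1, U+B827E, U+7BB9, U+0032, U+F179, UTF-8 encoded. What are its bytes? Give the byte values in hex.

U+88A52: 4-byte form → F2 88 A9 92.
U+069B: 2-byte form → DA 9B.
U+1F984: 4-byte form → F0 9F A6 84.
U+7FE1: 3-byte form → E7 BF A1.
U+B827E: 4-byte form → F2 B8 89 BE.
U+7BB9: 3-byte form → E7 AE B9.
U+0032: 1-byte form → 32.
U+F179: 3-byte form → EF 85 B9.
Concatenated (24 bytes): F2 88 A9 92 DA 9B F0 9F A6 84 E7 BF A1 F2 B8 89 BE E7 AE B9 32 EF 85 B9.

F2 88 A9 92 DA 9B F0 9F A6 84 E7 BF A1 F2 B8 89 BE E7 AE B9 32 EF 85 B9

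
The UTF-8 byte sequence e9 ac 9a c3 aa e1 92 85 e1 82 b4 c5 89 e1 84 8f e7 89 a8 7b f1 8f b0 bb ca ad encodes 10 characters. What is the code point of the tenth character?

U+02AD

Offset 0: leading byte 0xE9 = 11101001 → 3-byte char #1 = E9 AC 9A.
Offset 3: leading byte 0xC3 = 11000011 → 2-byte char #2 = C3 AA.
Offset 5: leading byte 0xE1 = 11100001 → 3-byte char #3 = E1 92 85.
Offset 8: leading byte 0xE1 = 11100001 → 3-byte char #4 = E1 82 B4.
Offset 11: leading byte 0xC5 = 11000101 → 2-byte char #5 = C5 89.
Offset 13: leading byte 0xE1 = 11100001 → 3-byte char #6 = E1 84 8F.
Offset 16: leading byte 0xE7 = 11100111 → 3-byte char #7 = E7 89 A8.
Offset 19: leading byte 0x7B = 01111011 → 1-byte char #8 = 7B.
Offset 20: leading byte 0xF1 = 11110001 → 4-byte char #9 = F1 8F B0 BB.
Offset 24: leading byte 0xCA = 11001010 → 2-byte char #10 = CA AD.
Leading byte 0xCA = 11001010 matches 110xxxxx → 2-byte sequence.
Byte 1: 0xCA = 11001010, payload 01010 (5 bits).
Byte 2: 0xAD = 10101101 (10xxxxxx ✓), payload 101101.
Concatenate: 01010101101 = 0x2AD (11 bits → U+02AD).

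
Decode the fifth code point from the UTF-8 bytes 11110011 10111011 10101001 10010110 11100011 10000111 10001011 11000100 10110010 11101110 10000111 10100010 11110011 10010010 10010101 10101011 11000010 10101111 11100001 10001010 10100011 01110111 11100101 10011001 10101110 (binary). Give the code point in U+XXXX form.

Offset 0: leading byte 0xF3 = 11110011 → 4-byte char #1 = F3 BB A9 96.
Offset 4: leading byte 0xE3 = 11100011 → 3-byte char #2 = E3 87 8B.
Offset 7: leading byte 0xC4 = 11000100 → 2-byte char #3 = C4 B2.
Offset 9: leading byte 0xEE = 11101110 → 3-byte char #4 = EE 87 A2.
Offset 12: leading byte 0xF3 = 11110011 → 4-byte char #5 = F3 92 95 AB.
Leading byte 0xF3 = 11110011 matches 11110xxx → 4-byte sequence.
Byte 1: 0xF3 = 11110011, payload 011 (3 bits).
Byte 2: 0x92 = 10010010 (10xxxxxx ✓), payload 010010.
Byte 3: 0x95 = 10010101 (10xxxxxx ✓), payload 010101.
Byte 4: 0xAB = 10101011 (10xxxxxx ✓), payload 101011.
Concatenate: 011010010010101101011 = 0xD256B (21 bits → U+D256B).

U+D256B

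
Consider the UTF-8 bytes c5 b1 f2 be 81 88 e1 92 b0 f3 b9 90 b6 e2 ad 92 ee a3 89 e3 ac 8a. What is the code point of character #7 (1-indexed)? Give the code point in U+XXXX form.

U+3B0A

Offset 0: leading byte 0xC5 = 11000101 → 2-byte char #1 = C5 B1.
Offset 2: leading byte 0xF2 = 11110010 → 4-byte char #2 = F2 BE 81 88.
Offset 6: leading byte 0xE1 = 11100001 → 3-byte char #3 = E1 92 B0.
Offset 9: leading byte 0xF3 = 11110011 → 4-byte char #4 = F3 B9 90 B6.
Offset 13: leading byte 0xE2 = 11100010 → 3-byte char #5 = E2 AD 92.
Offset 16: leading byte 0xEE = 11101110 → 3-byte char #6 = EE A3 89.
Offset 19: leading byte 0xE3 = 11100011 → 3-byte char #7 = E3 AC 8A.
Leading byte 0xE3 = 11100011 matches 1110xxxx → 3-byte sequence.
Byte 1: 0xE3 = 11100011, payload 0011 (4 bits).
Byte 2: 0xAC = 10101100 (10xxxxxx ✓), payload 101100.
Byte 3: 0x8A = 10001010 (10xxxxxx ✓), payload 001010.
Concatenate: 0011101100001010 = 0x3B0A (16 bits → U+3B0A).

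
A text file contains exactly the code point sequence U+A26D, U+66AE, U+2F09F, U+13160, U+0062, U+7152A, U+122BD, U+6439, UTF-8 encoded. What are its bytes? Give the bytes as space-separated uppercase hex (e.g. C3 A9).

EA 89 AD E6 9A AE F0 AF 82 9F F0 93 85 A0 62 F1 B1 94 AA F0 92 8A BD E6 90 B9

U+A26D: 3-byte form → EA 89 AD.
U+66AE: 3-byte form → E6 9A AE.
U+2F09F: 4-byte form → F0 AF 82 9F.
U+13160: 4-byte form → F0 93 85 A0.
U+0062: 1-byte form → 62.
U+7152A: 4-byte form → F1 B1 94 AA.
U+122BD: 4-byte form → F0 92 8A BD.
U+6439: 3-byte form → E6 90 B9.
Concatenated (26 bytes): EA 89 AD E6 9A AE F0 AF 82 9F F0 93 85 A0 62 F1 B1 94 AA F0 92 8A BD E6 90 B9.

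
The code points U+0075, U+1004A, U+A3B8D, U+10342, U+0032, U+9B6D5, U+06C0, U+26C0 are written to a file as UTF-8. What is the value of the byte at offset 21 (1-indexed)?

0xE2

1-indexed offset 21 is 0-indexed offset 20.
U+0075 → 1-byte form 75 at offsets 0–0.
U+1004A → 4-byte form F0 90 81 8A at offsets 1–4.
U+A3B8D → 4-byte form F2 A3 AE 8D at offsets 5–8.
U+10342 → 4-byte form F0 90 8D 82 at offsets 9–12.
U+0032 → 1-byte form 32 at offsets 13–13.
U+9B6D5 → 4-byte form F2 9B 9B 95 at offsets 14–17.
U+06C0 → 2-byte form DB 80 at offsets 18–19.
U+26C0 → 3-byte form E2 9B 80 at offsets 20–22.
Offset 20 falls in char 8's range; it's byte 1 of E2 9B 80 = 0xE2.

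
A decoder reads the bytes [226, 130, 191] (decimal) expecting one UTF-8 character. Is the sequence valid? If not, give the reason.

Leading byte 0xE2 = 11100010 → 3-byte form.
Continuation bytes 0x82=10000010, 0xBF=10111111 all match 10xxxxxx.
Decoded value 0x20BF is ≥ 0x800 (shortest form) and not a surrogate.

valid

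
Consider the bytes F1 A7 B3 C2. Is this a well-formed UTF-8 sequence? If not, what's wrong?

invalid (non-continuation byte where continuation expected)

Leading byte 0xF1 = 11110001 → 4-byte form.
Byte 4 is 0xC2 = 11000010, which is not 10xxxxxx — expected a continuation byte.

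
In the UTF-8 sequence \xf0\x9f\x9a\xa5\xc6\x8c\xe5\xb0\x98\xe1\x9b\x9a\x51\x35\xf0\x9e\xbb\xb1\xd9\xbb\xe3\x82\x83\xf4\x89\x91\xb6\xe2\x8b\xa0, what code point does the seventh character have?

U+1EEF1

Offset 0: leading byte 0xF0 = 11110000 → 4-byte char #1 = F0 9F 9A A5.
Offset 4: leading byte 0xC6 = 11000110 → 2-byte char #2 = C6 8C.
Offset 6: leading byte 0xE5 = 11100101 → 3-byte char #3 = E5 B0 98.
Offset 9: leading byte 0xE1 = 11100001 → 3-byte char #4 = E1 9B 9A.
Offset 12: leading byte 0x51 = 01010001 → 1-byte char #5 = 51.
Offset 13: leading byte 0x35 = 00110101 → 1-byte char #6 = 35.
Offset 14: leading byte 0xF0 = 11110000 → 4-byte char #7 = F0 9E BB B1.
Leading byte 0xF0 = 11110000 matches 11110xxx → 4-byte sequence.
Byte 1: 0xF0 = 11110000, payload 000 (3 bits).
Byte 2: 0x9E = 10011110 (10xxxxxx ✓), payload 011110.
Byte 3: 0xBB = 10111011 (10xxxxxx ✓), payload 111011.
Byte 4: 0xB1 = 10110001 (10xxxxxx ✓), payload 110001.
Concatenate: 000011110111011110001 = 0x1EEF1 (21 bits → U+1EEF1).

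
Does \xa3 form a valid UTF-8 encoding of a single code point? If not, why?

Byte 0xA3 = 10100011 has the form 10xxxxxx — a continuation byte — but there is no preceding leading byte.

invalid (continuation byte with no leading byte)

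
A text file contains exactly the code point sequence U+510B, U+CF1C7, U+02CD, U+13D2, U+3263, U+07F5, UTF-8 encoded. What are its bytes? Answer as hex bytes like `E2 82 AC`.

E5 84 8B F3 8F 87 87 CB 8D E1 8F 92 E3 89 A3 DF B5

U+510B: 3-byte form → E5 84 8B.
U+CF1C7: 4-byte form → F3 8F 87 87.
U+02CD: 2-byte form → CB 8D.
U+13D2: 3-byte form → E1 8F 92.
U+3263: 3-byte form → E3 89 A3.
U+07F5: 2-byte form → DF B5.
Concatenated (17 bytes): E5 84 8B F3 8F 87 87 CB 8D E1 8F 92 E3 89 A3 DF B5.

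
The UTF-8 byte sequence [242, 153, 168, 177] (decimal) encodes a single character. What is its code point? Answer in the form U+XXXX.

U+99A31

Leading byte 0xF2 = 11110010 matches 11110xxx → 4-byte sequence.
Byte 1: 0xF2 = 11110010, payload 010 (3 bits).
Byte 2: 0x99 = 10011001 (10xxxxxx ✓), payload 011001.
Byte 3: 0xA8 = 10101000 (10xxxxxx ✓), payload 101000.
Byte 4: 0xB1 = 10110001 (10xxxxxx ✓), payload 110001.
Concatenate: 010011001101000110001 = 0x99A31 (21 bits → U+99A31).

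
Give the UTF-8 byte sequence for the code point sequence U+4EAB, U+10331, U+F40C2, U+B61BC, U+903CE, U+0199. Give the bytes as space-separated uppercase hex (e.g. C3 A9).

E4 BA AB F0 90 8C B1 F3 B4 83 82 F2 B6 86 BC F2 90 8F 8E C6 99

U+4EAB: 3-byte form → E4 BA AB.
U+10331: 4-byte form → F0 90 8C B1.
U+F40C2: 4-byte form → F3 B4 83 82.
U+B61BC: 4-byte form → F2 B6 86 BC.
U+903CE: 4-byte form → F2 90 8F 8E.
U+0199: 2-byte form → C6 99.
Concatenated (21 bytes): E4 BA AB F0 90 8C B1 F3 B4 83 82 F2 B6 86 BC F2 90 8F 8E C6 99.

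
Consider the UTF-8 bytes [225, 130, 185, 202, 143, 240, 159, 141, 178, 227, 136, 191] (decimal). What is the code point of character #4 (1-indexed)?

U+323F

Offset 0: leading byte 0xE1 = 11100001 → 3-byte char #1 = E1 82 B9.
Offset 3: leading byte 0xCA = 11001010 → 2-byte char #2 = CA 8F.
Offset 5: leading byte 0xF0 = 11110000 → 4-byte char #3 = F0 9F 8D B2.
Offset 9: leading byte 0xE3 = 11100011 → 3-byte char #4 = E3 88 BF.
Leading byte 0xE3 = 11100011 matches 1110xxxx → 3-byte sequence.
Byte 1: 0xE3 = 11100011, payload 0011 (4 bits).
Byte 2: 0x88 = 10001000 (10xxxxxx ✓), payload 001000.
Byte 3: 0xBF = 10111111 (10xxxxxx ✓), payload 111111.
Concatenate: 0011001000111111 = 0x323F (16 bits → U+323F).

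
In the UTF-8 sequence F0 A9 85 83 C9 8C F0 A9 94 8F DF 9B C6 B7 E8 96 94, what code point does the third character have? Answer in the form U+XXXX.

Offset 0: leading byte 0xF0 = 11110000 → 4-byte char #1 = F0 A9 85 83.
Offset 4: leading byte 0xC9 = 11001001 → 2-byte char #2 = C9 8C.
Offset 6: leading byte 0xF0 = 11110000 → 4-byte char #3 = F0 A9 94 8F.
Leading byte 0xF0 = 11110000 matches 11110xxx → 4-byte sequence.
Byte 1: 0xF0 = 11110000, payload 000 (3 bits).
Byte 2: 0xA9 = 10101001 (10xxxxxx ✓), payload 101001.
Byte 3: 0x94 = 10010100 (10xxxxxx ✓), payload 010100.
Byte 4: 0x8F = 10001111 (10xxxxxx ✓), payload 001111.
Concatenate: 000101001010100001111 = 0x2950F (21 bits → U+2950F).

U+2950F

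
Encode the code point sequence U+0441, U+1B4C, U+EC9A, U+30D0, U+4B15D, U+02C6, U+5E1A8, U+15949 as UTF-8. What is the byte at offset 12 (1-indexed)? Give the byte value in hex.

1-indexed offset 12 is 0-indexed offset 11.
U+0441 → 2-byte form D1 81 at offsets 0–1.
U+1B4C → 3-byte form E1 AD 8C at offsets 2–4.
U+EC9A → 3-byte form EE B2 9A at offsets 5–7.
U+30D0 → 3-byte form E3 83 90 at offsets 8–10.
U+4B15D → 4-byte form F1 8B 85 9D at offsets 11–14.
Offset 11 falls in char 5's range; it's byte 1 of F1 8B 85 9D = 0xF1.

0xF1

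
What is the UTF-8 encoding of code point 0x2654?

E2 99 94

U+2654 = 0x2654 = 9812 decimal. In range U+0800–U+FFFF → 3-byte form: 1110xxxx 10xxxxxx 10xxxxxx.
Binary (16 bits): 0010011001010100.
Split 4+6+6: 0010 | 011001 | 010100.
Byte 1: 11100010 = 0xE2.
Byte 2: 10011001 = 0x99.
Byte 3: 10010100 = 0x94.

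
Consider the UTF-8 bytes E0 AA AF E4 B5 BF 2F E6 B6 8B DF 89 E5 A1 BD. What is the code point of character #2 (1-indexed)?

Offset 0: leading byte 0xE0 = 11100000 → 3-byte char #1 = E0 AA AF.
Offset 3: leading byte 0xE4 = 11100100 → 3-byte char #2 = E4 B5 BF.
Leading byte 0xE4 = 11100100 matches 1110xxxx → 3-byte sequence.
Byte 1: 0xE4 = 11100100, payload 0100 (4 bits).
Byte 2: 0xB5 = 10110101 (10xxxxxx ✓), payload 110101.
Byte 3: 0xBF = 10111111 (10xxxxxx ✓), payload 111111.
Concatenate: 0100110101111111 = 0x4D7F (16 bits → U+4D7F).

U+4D7F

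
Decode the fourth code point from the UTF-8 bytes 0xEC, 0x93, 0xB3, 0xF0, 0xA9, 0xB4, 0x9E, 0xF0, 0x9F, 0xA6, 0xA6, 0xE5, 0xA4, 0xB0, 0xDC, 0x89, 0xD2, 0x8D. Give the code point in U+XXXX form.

Offset 0: leading byte 0xEC = 11101100 → 3-byte char #1 = EC 93 B3.
Offset 3: leading byte 0xF0 = 11110000 → 4-byte char #2 = F0 A9 B4 9E.
Offset 7: leading byte 0xF0 = 11110000 → 4-byte char #3 = F0 9F A6 A6.
Offset 11: leading byte 0xE5 = 11100101 → 3-byte char #4 = E5 A4 B0.
Leading byte 0xE5 = 11100101 matches 1110xxxx → 3-byte sequence.
Byte 1: 0xE5 = 11100101, payload 0101 (4 bits).
Byte 2: 0xA4 = 10100100 (10xxxxxx ✓), payload 100100.
Byte 3: 0xB0 = 10110000 (10xxxxxx ✓), payload 110000.
Concatenate: 0101100100110000 = 0x5930 (16 bits → U+5930).

U+5930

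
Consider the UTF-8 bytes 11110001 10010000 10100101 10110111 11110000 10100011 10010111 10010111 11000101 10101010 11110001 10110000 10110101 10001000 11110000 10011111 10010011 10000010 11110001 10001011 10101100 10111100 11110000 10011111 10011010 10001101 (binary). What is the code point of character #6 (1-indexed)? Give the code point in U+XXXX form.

U+4BB3C

Offset 0: leading byte 0xF1 = 11110001 → 4-byte char #1 = F1 90 A5 B7.
Offset 4: leading byte 0xF0 = 11110000 → 4-byte char #2 = F0 A3 97 97.
Offset 8: leading byte 0xC5 = 11000101 → 2-byte char #3 = C5 AA.
Offset 10: leading byte 0xF1 = 11110001 → 4-byte char #4 = F1 B0 B5 88.
Offset 14: leading byte 0xF0 = 11110000 → 4-byte char #5 = F0 9F 93 82.
Offset 18: leading byte 0xF1 = 11110001 → 4-byte char #6 = F1 8B AC BC.
Leading byte 0xF1 = 11110001 matches 11110xxx → 4-byte sequence.
Byte 1: 0xF1 = 11110001, payload 001 (3 bits).
Byte 2: 0x8B = 10001011 (10xxxxxx ✓), payload 001011.
Byte 3: 0xAC = 10101100 (10xxxxxx ✓), payload 101100.
Byte 4: 0xBC = 10111100 (10xxxxxx ✓), payload 111100.
Concatenate: 001001011101100111100 = 0x4BB3C (21 bits → U+4BB3C).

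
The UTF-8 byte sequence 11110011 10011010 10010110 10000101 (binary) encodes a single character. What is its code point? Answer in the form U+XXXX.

U+DA585

Leading byte 0xF3 = 11110011 matches 11110xxx → 4-byte sequence.
Byte 1: 0xF3 = 11110011, payload 011 (3 bits).
Byte 2: 0x9A = 10011010 (10xxxxxx ✓), payload 011010.
Byte 3: 0x96 = 10010110 (10xxxxxx ✓), payload 010110.
Byte 4: 0x85 = 10000101 (10xxxxxx ✓), payload 000101.
Concatenate: 011011010010110000101 = 0xDA585 (21 bits → U+DA585).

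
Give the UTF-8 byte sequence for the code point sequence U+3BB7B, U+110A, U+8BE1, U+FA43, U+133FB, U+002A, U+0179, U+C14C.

U+3BB7B: 4-byte form → F0 BB AD BB.
U+110A: 3-byte form → E1 84 8A.
U+8BE1: 3-byte form → E8 AF A1.
U+FA43: 3-byte form → EF A9 83.
U+133FB: 4-byte form → F0 93 8F BB.
U+002A: 1-byte form → 2A.
U+0179: 2-byte form → C5 B9.
U+C14C: 3-byte form → EC 85 8C.
Concatenated (23 bytes): F0 BB AD BB E1 84 8A E8 AF A1 EF A9 83 F0 93 8F BB 2A C5 B9 EC 85 8C.

F0 BB AD BB E1 84 8A E8 AF A1 EF A9 83 F0 93 8F BB 2A C5 B9 EC 85 8C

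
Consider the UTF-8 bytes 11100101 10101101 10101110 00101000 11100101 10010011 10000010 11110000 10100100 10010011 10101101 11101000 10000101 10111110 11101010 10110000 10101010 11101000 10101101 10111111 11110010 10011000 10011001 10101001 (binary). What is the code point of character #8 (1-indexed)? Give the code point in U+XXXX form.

Offset 0: leading byte 0xE5 = 11100101 → 3-byte char #1 = E5 AD AE.
Offset 3: leading byte 0x28 = 00101000 → 1-byte char #2 = 28.
Offset 4: leading byte 0xE5 = 11100101 → 3-byte char #3 = E5 93 82.
Offset 7: leading byte 0xF0 = 11110000 → 4-byte char #4 = F0 A4 93 AD.
Offset 11: leading byte 0xE8 = 11101000 → 3-byte char #5 = E8 85 BE.
Offset 14: leading byte 0xEA = 11101010 → 3-byte char #6 = EA B0 AA.
Offset 17: leading byte 0xE8 = 11101000 → 3-byte char #7 = E8 AD BF.
Offset 20: leading byte 0xF2 = 11110010 → 4-byte char #8 = F2 98 99 A9.
Leading byte 0xF2 = 11110010 matches 11110xxx → 4-byte sequence.
Byte 1: 0xF2 = 11110010, payload 010 (3 bits).
Byte 2: 0x98 = 10011000 (10xxxxxx ✓), payload 011000.
Byte 3: 0x99 = 10011001 (10xxxxxx ✓), payload 011001.
Byte 4: 0xA9 = 10101001 (10xxxxxx ✓), payload 101001.
Concatenate: 010011000011001101001 = 0x98669 (21 bits → U+98669).

U+98669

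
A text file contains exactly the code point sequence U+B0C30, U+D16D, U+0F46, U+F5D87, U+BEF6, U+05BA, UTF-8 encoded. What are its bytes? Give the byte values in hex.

U+B0C30: 4-byte form → F2 B0 B0 B0.
U+D16D: 3-byte form → ED 85 AD.
U+0F46: 3-byte form → E0 BD 86.
U+F5D87: 4-byte form → F3 B5 B6 87.
U+BEF6: 3-byte form → EB BB B6.
U+05BA: 2-byte form → D6 BA.
Concatenated (19 bytes): F2 B0 B0 B0 ED 85 AD E0 BD 86 F3 B5 B6 87 EB BB B6 D6 BA.

F2 B0 B0 B0 ED 85 AD E0 BD 86 F3 B5 B6 87 EB BB B6 D6 BA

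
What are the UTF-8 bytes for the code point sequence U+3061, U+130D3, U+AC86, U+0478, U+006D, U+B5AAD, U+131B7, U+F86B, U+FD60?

U+3061: 3-byte form → E3 81 A1.
U+130D3: 4-byte form → F0 93 83 93.
U+AC86: 3-byte form → EA B2 86.
U+0478: 2-byte form → D1 B8.
U+006D: 1-byte form → 6D.
U+B5AAD: 4-byte form → F2 B5 AA AD.
U+131B7: 4-byte form → F0 93 86 B7.
U+F86B: 3-byte form → EF A1 AB.
U+FD60: 3-byte form → EF B5 A0.
Concatenated (27 bytes): E3 81 A1 F0 93 83 93 EA B2 86 D1 B8 6D F2 B5 AA AD F0 93 86 B7 EF A1 AB EF B5 A0.

E3 81 A1 F0 93 83 93 EA B2 86 D1 B8 6D F2 B5 AA AD F0 93 86 B7 EF A1 AB EF B5 A0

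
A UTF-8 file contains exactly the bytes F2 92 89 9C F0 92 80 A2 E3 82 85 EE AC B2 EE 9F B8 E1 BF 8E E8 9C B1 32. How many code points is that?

Byte at offset 0: 0xF2 = 11110010 → 4-byte char (#1). Advance 4.
Byte at offset 4: 0xF0 = 11110000 → 4-byte char (#2). Advance 4.
Byte at offset 8: 0xE3 = 11100011 → 3-byte char (#3). Advance 3.
Byte at offset 11: 0xEE = 11101110 → 3-byte char (#4). Advance 3.
Byte at offset 14: 0xEE = 11101110 → 3-byte char (#5). Advance 3.
Byte at offset 17: 0xE1 = 11100001 → 3-byte char (#6). Advance 3.
Byte at offset 20: 0xE8 = 11101000 → 3-byte char (#7). Advance 3.
Byte at offset 23: 0x32 = 00110010 → 1-byte char (#8). Advance 1.
Reached end at offset 24 after 8 code points.

8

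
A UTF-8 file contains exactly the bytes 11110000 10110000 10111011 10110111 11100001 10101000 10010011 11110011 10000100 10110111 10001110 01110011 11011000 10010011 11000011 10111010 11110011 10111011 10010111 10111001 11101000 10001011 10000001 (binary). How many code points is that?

Byte at offset 0: 0xF0 = 11110000 → 4-byte char (#1). Advance 4.
Byte at offset 4: 0xE1 = 11100001 → 3-byte char (#2). Advance 3.
Byte at offset 7: 0xF3 = 11110011 → 4-byte char (#3). Advance 4.
Byte at offset 11: 0x73 = 01110011 → 1-byte char (#4). Advance 1.
Byte at offset 12: 0xD8 = 11011000 → 2-byte char (#5). Advance 2.
Byte at offset 14: 0xC3 = 11000011 → 2-byte char (#6). Advance 2.
Byte at offset 16: 0xF3 = 11110011 → 4-byte char (#7). Advance 4.
Byte at offset 20: 0xE8 = 11101000 → 3-byte char (#8). Advance 3.
Reached end at offset 23 after 8 code points.

8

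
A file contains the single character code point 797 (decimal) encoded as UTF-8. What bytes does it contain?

CC 9D

U+031D = 0x31D = 797 decimal. In range U+0080–U+07FF → 2-byte form: 110xxxxx 10xxxxxx.
Binary (11 bits): 01100011101.
Split 5+6: 01100 | 011101.
Byte 1: 11001100 = 0xCC.
Byte 2: 10011101 = 0x9D.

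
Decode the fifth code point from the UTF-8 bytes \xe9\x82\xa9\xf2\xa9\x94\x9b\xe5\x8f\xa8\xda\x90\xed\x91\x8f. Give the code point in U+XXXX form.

Offset 0: leading byte 0xE9 = 11101001 → 3-byte char #1 = E9 82 A9.
Offset 3: leading byte 0xF2 = 11110010 → 4-byte char #2 = F2 A9 94 9B.
Offset 7: leading byte 0xE5 = 11100101 → 3-byte char #3 = E5 8F A8.
Offset 10: leading byte 0xDA = 11011010 → 2-byte char #4 = DA 90.
Offset 12: leading byte 0xED = 11101101 → 3-byte char #5 = ED 91 8F.
Leading byte 0xED = 11101101 matches 1110xxxx → 3-byte sequence.
Byte 1: 0xED = 11101101, payload 1101 (4 bits).
Byte 2: 0x91 = 10010001 (10xxxxxx ✓), payload 010001.
Byte 3: 0x8F = 10001111 (10xxxxxx ✓), payload 001111.
Concatenate: 1101010001001111 = 0xD44F (16 bits → U+D44F).

U+D44F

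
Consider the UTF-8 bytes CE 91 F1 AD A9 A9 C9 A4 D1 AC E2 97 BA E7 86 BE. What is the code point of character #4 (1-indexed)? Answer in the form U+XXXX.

Offset 0: leading byte 0xCE = 11001110 → 2-byte char #1 = CE 91.
Offset 2: leading byte 0xF1 = 11110001 → 4-byte char #2 = F1 AD A9 A9.
Offset 6: leading byte 0xC9 = 11001001 → 2-byte char #3 = C9 A4.
Offset 8: leading byte 0xD1 = 11010001 → 2-byte char #4 = D1 AC.
Leading byte 0xD1 = 11010001 matches 110xxxxx → 2-byte sequence.
Byte 1: 0xD1 = 11010001, payload 10001 (5 bits).
Byte 2: 0xAC = 10101100 (10xxxxxx ✓), payload 101100.
Concatenate: 10001101100 = 0x46C (11 bits → U+046C).

U+046C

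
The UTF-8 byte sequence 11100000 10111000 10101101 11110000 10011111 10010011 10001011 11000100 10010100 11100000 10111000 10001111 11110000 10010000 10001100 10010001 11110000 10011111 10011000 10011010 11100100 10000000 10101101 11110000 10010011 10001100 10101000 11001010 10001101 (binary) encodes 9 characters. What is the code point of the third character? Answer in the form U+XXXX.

Offset 0: leading byte 0xE0 = 11100000 → 3-byte char #1 = E0 B8 AD.
Offset 3: leading byte 0xF0 = 11110000 → 4-byte char #2 = F0 9F 93 8B.
Offset 7: leading byte 0xC4 = 11000100 → 2-byte char #3 = C4 94.
Leading byte 0xC4 = 11000100 matches 110xxxxx → 2-byte sequence.
Byte 1: 0xC4 = 11000100, payload 00100 (5 bits).
Byte 2: 0x94 = 10010100 (10xxxxxx ✓), payload 010100.
Concatenate: 00100010100 = 0x114 (11 bits → U+0114).

U+0114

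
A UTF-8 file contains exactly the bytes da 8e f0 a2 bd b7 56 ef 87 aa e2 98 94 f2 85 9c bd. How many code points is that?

Byte at offset 0: 0xDA = 11011010 → 2-byte char (#1). Advance 2.
Byte at offset 2: 0xF0 = 11110000 → 4-byte char (#2). Advance 4.
Byte at offset 6: 0x56 = 01010110 → 1-byte char (#3). Advance 1.
Byte at offset 7: 0xEF = 11101111 → 3-byte char (#4). Advance 3.
Byte at offset 10: 0xE2 = 11100010 → 3-byte char (#5). Advance 3.
Byte at offset 13: 0xF2 = 11110010 → 4-byte char (#6). Advance 4.
Reached end at offset 17 after 6 code points.

6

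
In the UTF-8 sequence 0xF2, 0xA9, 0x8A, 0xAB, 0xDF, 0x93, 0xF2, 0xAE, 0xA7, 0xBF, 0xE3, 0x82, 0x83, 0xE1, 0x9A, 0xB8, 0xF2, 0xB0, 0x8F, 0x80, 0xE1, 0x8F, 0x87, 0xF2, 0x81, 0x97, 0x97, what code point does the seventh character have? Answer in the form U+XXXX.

U+13C7

Offset 0: leading byte 0xF2 = 11110010 → 4-byte char #1 = F2 A9 8A AB.
Offset 4: leading byte 0xDF = 11011111 → 2-byte char #2 = DF 93.
Offset 6: leading byte 0xF2 = 11110010 → 4-byte char #3 = F2 AE A7 BF.
Offset 10: leading byte 0xE3 = 11100011 → 3-byte char #4 = E3 82 83.
Offset 13: leading byte 0xE1 = 11100001 → 3-byte char #5 = E1 9A B8.
Offset 16: leading byte 0xF2 = 11110010 → 4-byte char #6 = F2 B0 8F 80.
Offset 20: leading byte 0xE1 = 11100001 → 3-byte char #7 = E1 8F 87.
Leading byte 0xE1 = 11100001 matches 1110xxxx → 3-byte sequence.
Byte 1: 0xE1 = 11100001, payload 0001 (4 bits).
Byte 2: 0x8F = 10001111 (10xxxxxx ✓), payload 001111.
Byte 3: 0x87 = 10000111 (10xxxxxx ✓), payload 000111.
Concatenate: 0001001111000111 = 0x13C7 (16 bits → U+13C7).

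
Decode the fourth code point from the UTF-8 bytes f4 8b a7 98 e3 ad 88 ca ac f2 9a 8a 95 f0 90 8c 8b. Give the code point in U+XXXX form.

Offset 0: leading byte 0xF4 = 11110100 → 4-byte char #1 = F4 8B A7 98.
Offset 4: leading byte 0xE3 = 11100011 → 3-byte char #2 = E3 AD 88.
Offset 7: leading byte 0xCA = 11001010 → 2-byte char #3 = CA AC.
Offset 9: leading byte 0xF2 = 11110010 → 4-byte char #4 = F2 9A 8A 95.
Leading byte 0xF2 = 11110010 matches 11110xxx → 4-byte sequence.
Byte 1: 0xF2 = 11110010, payload 010 (3 bits).
Byte 2: 0x9A = 10011010 (10xxxxxx ✓), payload 011010.
Byte 3: 0x8A = 10001010 (10xxxxxx ✓), payload 001010.
Byte 4: 0x95 = 10010101 (10xxxxxx ✓), payload 010101.
Concatenate: 010011010001010010101 = 0x9A295 (21 bits → U+9A295).

U+9A295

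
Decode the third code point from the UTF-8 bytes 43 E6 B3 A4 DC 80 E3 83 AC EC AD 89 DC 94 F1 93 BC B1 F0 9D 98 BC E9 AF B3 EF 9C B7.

Offset 0: leading byte 0x43 = 01000011 → 1-byte char #1 = 43.
Offset 1: leading byte 0xE6 = 11100110 → 3-byte char #2 = E6 B3 A4.
Offset 4: leading byte 0xDC = 11011100 → 2-byte char #3 = DC 80.
Leading byte 0xDC = 11011100 matches 110xxxxx → 2-byte sequence.
Byte 1: 0xDC = 11011100, payload 11100 (5 bits).
Byte 2: 0x80 = 10000000 (10xxxxxx ✓), payload 000000.
Concatenate: 11100000000 = 0x700 (11 bits → U+0700).

U+0700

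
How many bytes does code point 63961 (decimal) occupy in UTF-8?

U+F9D9 = 0xF9D9. UTF-8 uses 1 byte below 0x80, 2 below 0x800, 3 below 0x10000, 4 up to 0x10FFFF. 0xF9D9 is in U+0800–U+FFFF → 3 bytes.

3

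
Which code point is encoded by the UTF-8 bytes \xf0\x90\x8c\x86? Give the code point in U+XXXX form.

U+10306

Leading byte 0xF0 = 11110000 matches 11110xxx → 4-byte sequence.
Byte 1: 0xF0 = 11110000, payload 000 (3 bits).
Byte 2: 0x90 = 10010000 (10xxxxxx ✓), payload 010000.
Byte 3: 0x8C = 10001100 (10xxxxxx ✓), payload 001100.
Byte 4: 0x86 = 10000110 (10xxxxxx ✓), payload 000110.
Concatenate: 000010000001100000110 = 0x10306 (21 bits → U+10306).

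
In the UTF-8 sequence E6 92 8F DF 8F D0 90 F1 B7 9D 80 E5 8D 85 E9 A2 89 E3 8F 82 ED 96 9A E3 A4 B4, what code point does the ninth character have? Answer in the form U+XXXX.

Offset 0: leading byte 0xE6 = 11100110 → 3-byte char #1 = E6 92 8F.
Offset 3: leading byte 0xDF = 11011111 → 2-byte char #2 = DF 8F.
Offset 5: leading byte 0xD0 = 11010000 → 2-byte char #3 = D0 90.
Offset 7: leading byte 0xF1 = 11110001 → 4-byte char #4 = F1 B7 9D 80.
Offset 11: leading byte 0xE5 = 11100101 → 3-byte char #5 = E5 8D 85.
Offset 14: leading byte 0xE9 = 11101001 → 3-byte char #6 = E9 A2 89.
Offset 17: leading byte 0xE3 = 11100011 → 3-byte char #7 = E3 8F 82.
Offset 20: leading byte 0xED = 11101101 → 3-byte char #8 = ED 96 9A.
Offset 23: leading byte 0xE3 = 11100011 → 3-byte char #9 = E3 A4 B4.
Leading byte 0xE3 = 11100011 matches 1110xxxx → 3-byte sequence.
Byte 1: 0xE3 = 11100011, payload 0011 (4 bits).
Byte 2: 0xA4 = 10100100 (10xxxxxx ✓), payload 100100.
Byte 3: 0xB4 = 10110100 (10xxxxxx ✓), payload 110100.
Concatenate: 0011100100110100 = 0x3934 (16 bits → U+3934).

U+3934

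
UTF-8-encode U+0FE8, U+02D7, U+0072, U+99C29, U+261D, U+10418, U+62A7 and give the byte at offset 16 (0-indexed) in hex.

0x98

U+0FE8 → 3-byte form E0 BF A8 at offsets 0–2.
U+02D7 → 2-byte form CB 97 at offsets 3–4.
U+0072 → 1-byte form 72 at offsets 5–5.
U+99C29 → 4-byte form F2 99 B0 A9 at offsets 6–9.
U+261D → 3-byte form E2 98 9D at offsets 10–12.
U+10418 → 4-byte form F0 90 90 98 at offsets 13–16.
Offset 16 falls in char 6's range; it's byte 4 of F0 90 90 98 = 0x98.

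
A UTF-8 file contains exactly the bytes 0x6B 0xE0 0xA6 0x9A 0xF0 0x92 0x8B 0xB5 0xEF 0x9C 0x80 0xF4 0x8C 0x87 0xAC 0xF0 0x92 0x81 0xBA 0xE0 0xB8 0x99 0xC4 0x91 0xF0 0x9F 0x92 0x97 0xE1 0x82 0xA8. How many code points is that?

10

Byte at offset 0: 0x6B = 01101011 → 1-byte char (#1). Advance 1.
Byte at offset 1: 0xE0 = 11100000 → 3-byte char (#2). Advance 3.
Byte at offset 4: 0xF0 = 11110000 → 4-byte char (#3). Advance 4.
Byte at offset 8: 0xEF = 11101111 → 3-byte char (#4). Advance 3.
Byte at offset 11: 0xF4 = 11110100 → 4-byte char (#5). Advance 4.
Byte at offset 15: 0xF0 = 11110000 → 4-byte char (#6). Advance 4.
Byte at offset 19: 0xE0 = 11100000 → 3-byte char (#7). Advance 3.
Byte at offset 22: 0xC4 = 11000100 → 2-byte char (#8). Advance 2.
Byte at offset 24: 0xF0 = 11110000 → 4-byte char (#9). Advance 4.
Byte at offset 28: 0xE1 = 11100001 → 3-byte char (#10). Advance 3.
Reached end at offset 31 after 10 code points.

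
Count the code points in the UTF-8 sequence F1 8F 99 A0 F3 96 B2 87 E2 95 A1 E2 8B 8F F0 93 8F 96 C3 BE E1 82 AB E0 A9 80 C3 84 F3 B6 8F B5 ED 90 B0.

11

Byte at offset 0: 0xF1 = 11110001 → 4-byte char (#1). Advance 4.
Byte at offset 4: 0xF3 = 11110011 → 4-byte char (#2). Advance 4.
Byte at offset 8: 0xE2 = 11100010 → 3-byte char (#3). Advance 3.
Byte at offset 11: 0xE2 = 11100010 → 3-byte char (#4). Advance 3.
Byte at offset 14: 0xF0 = 11110000 → 4-byte char (#5). Advance 4.
Byte at offset 18: 0xC3 = 11000011 → 2-byte char (#6). Advance 2.
Byte at offset 20: 0xE1 = 11100001 → 3-byte char (#7). Advance 3.
Byte at offset 23: 0xE0 = 11100000 → 3-byte char (#8). Advance 3.
Byte at offset 26: 0xC3 = 11000011 → 2-byte char (#9). Advance 2.
Byte at offset 28: 0xF3 = 11110011 → 4-byte char (#10). Advance 4.
Byte at offset 32: 0xED = 11101101 → 3-byte char (#11). Advance 3.
Reached end at offset 35 after 11 code points.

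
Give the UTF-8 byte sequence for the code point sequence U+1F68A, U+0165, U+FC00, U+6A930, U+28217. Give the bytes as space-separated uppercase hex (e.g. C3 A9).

U+1F68A: 4-byte form → F0 9F 9A 8A.
U+0165: 2-byte form → C5 A5.
U+FC00: 3-byte form → EF B0 80.
U+6A930: 4-byte form → F1 AA A4 B0.
U+28217: 4-byte form → F0 A8 88 97.
Concatenated (17 bytes): F0 9F 9A 8A C5 A5 EF B0 80 F1 AA A4 B0 F0 A8 88 97.

F0 9F 9A 8A C5 A5 EF B0 80 F1 AA A4 B0 F0 A8 88 97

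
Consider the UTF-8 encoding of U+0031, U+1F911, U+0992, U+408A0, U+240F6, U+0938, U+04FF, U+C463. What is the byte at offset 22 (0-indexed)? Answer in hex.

U+0031 → 1-byte form 31 at offsets 0–0.
U+1F911 → 4-byte form F0 9F A4 91 at offsets 1–4.
U+0992 → 3-byte form E0 A6 92 at offsets 5–7.
U+408A0 → 4-byte form F1 80 A2 A0 at offsets 8–11.
U+240F6 → 4-byte form F0 A4 83 B6 at offsets 12–15.
U+0938 → 3-byte form E0 A4 B8 at offsets 16–18.
U+04FF → 2-byte form D3 BF at offsets 19–20.
U+C463 → 3-byte form EC 91 A3 at offsets 21–23.
Offset 22 falls in char 8's range; it's byte 2 of EC 91 A3 = 0x91.

0x91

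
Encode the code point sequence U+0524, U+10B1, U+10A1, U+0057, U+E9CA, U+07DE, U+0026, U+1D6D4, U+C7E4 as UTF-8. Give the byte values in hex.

U+0524: 2-byte form → D4 A4.
U+10B1: 3-byte form → E1 82 B1.
U+10A1: 3-byte form → E1 82 A1.
U+0057: 1-byte form → 57.
U+E9CA: 3-byte form → EE A7 8A.
U+07DE: 2-byte form → DF 9E.
U+0026: 1-byte form → 26.
U+1D6D4: 4-byte form → F0 9D 9B 94.
U+C7E4: 3-byte form → EC 9F A4.
Concatenated (22 bytes): D4 A4 E1 82 B1 E1 82 A1 57 EE A7 8A DF 9E 26 F0 9D 9B 94 EC 9F A4.

D4 A4 E1 82 B1 E1 82 A1 57 EE A7 8A DF 9E 26 F0 9D 9B 94 EC 9F A4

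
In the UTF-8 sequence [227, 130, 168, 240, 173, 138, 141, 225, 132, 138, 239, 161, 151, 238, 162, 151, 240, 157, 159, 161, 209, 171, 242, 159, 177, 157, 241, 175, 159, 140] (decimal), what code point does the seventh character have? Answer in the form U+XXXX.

U+046B

Offset 0: leading byte 0xE3 = 11100011 → 3-byte char #1 = E3 82 A8.
Offset 3: leading byte 0xF0 = 11110000 → 4-byte char #2 = F0 AD 8A 8D.
Offset 7: leading byte 0xE1 = 11100001 → 3-byte char #3 = E1 84 8A.
Offset 10: leading byte 0xEF = 11101111 → 3-byte char #4 = EF A1 97.
Offset 13: leading byte 0xEE = 11101110 → 3-byte char #5 = EE A2 97.
Offset 16: leading byte 0xF0 = 11110000 → 4-byte char #6 = F0 9D 9F A1.
Offset 20: leading byte 0xD1 = 11010001 → 2-byte char #7 = D1 AB.
Leading byte 0xD1 = 11010001 matches 110xxxxx → 2-byte sequence.
Byte 1: 0xD1 = 11010001, payload 10001 (5 bits).
Byte 2: 0xAB = 10101011 (10xxxxxx ✓), payload 101011.
Concatenate: 10001101011 = 0x46B (11 bits → U+046B).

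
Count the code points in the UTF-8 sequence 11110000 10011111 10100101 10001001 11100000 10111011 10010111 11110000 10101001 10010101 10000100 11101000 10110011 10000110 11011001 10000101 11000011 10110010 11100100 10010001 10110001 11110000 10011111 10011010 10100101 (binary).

Byte at offset 0: 0xF0 = 11110000 → 4-byte char (#1). Advance 4.
Byte at offset 4: 0xE0 = 11100000 → 3-byte char (#2). Advance 3.
Byte at offset 7: 0xF0 = 11110000 → 4-byte char (#3). Advance 4.
Byte at offset 11: 0xE8 = 11101000 → 3-byte char (#4). Advance 3.
Byte at offset 14: 0xD9 = 11011001 → 2-byte char (#5). Advance 2.
Byte at offset 16: 0xC3 = 11000011 → 2-byte char (#6). Advance 2.
Byte at offset 18: 0xE4 = 11100100 → 3-byte char (#7). Advance 3.
Byte at offset 21: 0xF0 = 11110000 → 4-byte char (#8). Advance 4.
Reached end at offset 25 after 8 code points.

8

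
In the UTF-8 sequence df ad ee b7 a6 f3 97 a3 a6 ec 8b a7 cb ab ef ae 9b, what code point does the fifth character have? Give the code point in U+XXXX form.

U+02EB

Offset 0: leading byte 0xDF = 11011111 → 2-byte char #1 = DF AD.
Offset 2: leading byte 0xEE = 11101110 → 3-byte char #2 = EE B7 A6.
Offset 5: leading byte 0xF3 = 11110011 → 4-byte char #3 = F3 97 A3 A6.
Offset 9: leading byte 0xEC = 11101100 → 3-byte char #4 = EC 8B A7.
Offset 12: leading byte 0xCB = 11001011 → 2-byte char #5 = CB AB.
Leading byte 0xCB = 11001011 matches 110xxxxx → 2-byte sequence.
Byte 1: 0xCB = 11001011, payload 01011 (5 bits).
Byte 2: 0xAB = 10101011 (10xxxxxx ✓), payload 101011.
Concatenate: 01011101011 = 0x2EB (11 bits → U+02EB).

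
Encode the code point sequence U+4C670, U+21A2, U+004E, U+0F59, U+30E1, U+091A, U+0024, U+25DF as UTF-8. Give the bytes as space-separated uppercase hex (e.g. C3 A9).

U+4C670: 4-byte form → F1 8C 99 B0.
U+21A2: 3-byte form → E2 86 A2.
U+004E: 1-byte form → 4E.
U+0F59: 3-byte form → E0 BD 99.
U+30E1: 3-byte form → E3 83 A1.
U+091A: 3-byte form → E0 A4 9A.
U+0024: 1-byte form → 24.
U+25DF: 3-byte form → E2 97 9F.
Concatenated (21 bytes): F1 8C 99 B0 E2 86 A2 4E E0 BD 99 E3 83 A1 E0 A4 9A 24 E2 97 9F.

F1 8C 99 B0 E2 86 A2 4E E0 BD 99 E3 83 A1 E0 A4 9A 24 E2 97 9F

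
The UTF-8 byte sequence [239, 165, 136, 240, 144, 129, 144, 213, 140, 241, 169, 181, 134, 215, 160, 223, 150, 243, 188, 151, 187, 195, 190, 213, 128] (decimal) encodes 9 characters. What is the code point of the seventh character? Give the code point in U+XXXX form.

U+FC5FB

Offset 0: leading byte 0xEF = 11101111 → 3-byte char #1 = EF A5 88.
Offset 3: leading byte 0xF0 = 11110000 → 4-byte char #2 = F0 90 81 90.
Offset 7: leading byte 0xD5 = 11010101 → 2-byte char #3 = D5 8C.
Offset 9: leading byte 0xF1 = 11110001 → 4-byte char #4 = F1 A9 B5 86.
Offset 13: leading byte 0xD7 = 11010111 → 2-byte char #5 = D7 A0.
Offset 15: leading byte 0xDF = 11011111 → 2-byte char #6 = DF 96.
Offset 17: leading byte 0xF3 = 11110011 → 4-byte char #7 = F3 BC 97 BB.
Leading byte 0xF3 = 11110011 matches 11110xxx → 4-byte sequence.
Byte 1: 0xF3 = 11110011, payload 011 (3 bits).
Byte 2: 0xBC = 10111100 (10xxxxxx ✓), payload 111100.
Byte 3: 0x97 = 10010111 (10xxxxxx ✓), payload 010111.
Byte 4: 0xBB = 10111011 (10xxxxxx ✓), payload 111011.
Concatenate: 011111100010111111011 = 0xFC5FB (21 bits → U+FC5FB).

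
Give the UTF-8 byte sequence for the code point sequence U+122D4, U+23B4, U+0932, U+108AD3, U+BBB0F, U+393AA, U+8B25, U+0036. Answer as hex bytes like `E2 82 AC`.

F0 92 8B 94 E2 8E B4 E0 A4 B2 F4 88 AB 93 F2 BB AC 8F F0 B9 8E AA E8 AC A5 36

U+122D4: 4-byte form → F0 92 8B 94.
U+23B4: 3-byte form → E2 8E B4.
U+0932: 3-byte form → E0 A4 B2.
U+108AD3: 4-byte form → F4 88 AB 93.
U+BBB0F: 4-byte form → F2 BB AC 8F.
U+393AA: 4-byte form → F0 B9 8E AA.
U+8B25: 3-byte form → E8 AC A5.
U+0036: 1-byte form → 36.
Concatenated (26 bytes): F0 92 8B 94 E2 8E B4 E0 A4 B2 F4 88 AB 93 F2 BB AC 8F F0 B9 8E AA E8 AC A5 36.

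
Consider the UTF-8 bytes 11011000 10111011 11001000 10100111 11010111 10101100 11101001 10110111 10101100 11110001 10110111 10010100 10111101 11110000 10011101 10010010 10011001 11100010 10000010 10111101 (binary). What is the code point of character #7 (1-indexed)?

U+20BD

Offset 0: leading byte 0xD8 = 11011000 → 2-byte char #1 = D8 BB.
Offset 2: leading byte 0xC8 = 11001000 → 2-byte char #2 = C8 A7.
Offset 4: leading byte 0xD7 = 11010111 → 2-byte char #3 = D7 AC.
Offset 6: leading byte 0xE9 = 11101001 → 3-byte char #4 = E9 B7 AC.
Offset 9: leading byte 0xF1 = 11110001 → 4-byte char #5 = F1 B7 94 BD.
Offset 13: leading byte 0xF0 = 11110000 → 4-byte char #6 = F0 9D 92 99.
Offset 17: leading byte 0xE2 = 11100010 → 3-byte char #7 = E2 82 BD.
Leading byte 0xE2 = 11100010 matches 1110xxxx → 3-byte sequence.
Byte 1: 0xE2 = 11100010, payload 0010 (4 bits).
Byte 2: 0x82 = 10000010 (10xxxxxx ✓), payload 000010.
Byte 3: 0xBD = 10111101 (10xxxxxx ✓), payload 111101.
Concatenate: 0010000010111101 = 0x20BD (16 bits → U+20BD).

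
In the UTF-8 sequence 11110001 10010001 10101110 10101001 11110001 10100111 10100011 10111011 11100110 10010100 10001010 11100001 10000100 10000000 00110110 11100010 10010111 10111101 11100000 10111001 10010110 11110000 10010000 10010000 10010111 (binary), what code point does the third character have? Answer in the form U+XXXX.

Offset 0: leading byte 0xF1 = 11110001 → 4-byte char #1 = F1 91 AE A9.
Offset 4: leading byte 0xF1 = 11110001 → 4-byte char #2 = F1 A7 A3 BB.
Offset 8: leading byte 0xE6 = 11100110 → 3-byte char #3 = E6 94 8A.
Leading byte 0xE6 = 11100110 matches 1110xxxx → 3-byte sequence.
Byte 1: 0xE6 = 11100110, payload 0110 (4 bits).
Byte 2: 0x94 = 10010100 (10xxxxxx ✓), payload 010100.
Byte 3: 0x8A = 10001010 (10xxxxxx ✓), payload 001010.
Concatenate: 0110010100001010 = 0x650A (16 bits → U+650A).

U+650A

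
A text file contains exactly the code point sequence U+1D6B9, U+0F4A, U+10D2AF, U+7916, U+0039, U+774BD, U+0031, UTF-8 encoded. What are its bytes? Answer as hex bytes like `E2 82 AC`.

F0 9D 9A B9 E0 BD 8A F4 8D 8A AF E7 A4 96 39 F1 B7 92 BD 31

U+1D6B9: 4-byte form → F0 9D 9A B9.
U+0F4A: 3-byte form → E0 BD 8A.
U+10D2AF: 4-byte form → F4 8D 8A AF.
U+7916: 3-byte form → E7 A4 96.
U+0039: 1-byte form → 39.
U+774BD: 4-byte form → F1 B7 92 BD.
U+0031: 1-byte form → 31.
Concatenated (20 bytes): F0 9D 9A B9 E0 BD 8A F4 8D 8A AF E7 A4 96 39 F1 B7 92 BD 31.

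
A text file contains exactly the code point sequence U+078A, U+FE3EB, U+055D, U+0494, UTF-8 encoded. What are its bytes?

U+078A: 2-byte form → DE 8A.
U+FE3EB: 4-byte form → F3 BE 8F AB.
U+055D: 2-byte form → D5 9D.
U+0494: 2-byte form → D2 94.
Concatenated (10 bytes): DE 8A F3 BE 8F AB D5 9D D2 94.

DE 8A F3 BE 8F AB D5 9D D2 94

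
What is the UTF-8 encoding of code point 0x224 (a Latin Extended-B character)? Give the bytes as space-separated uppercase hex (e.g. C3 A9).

U+0224 = 0x224 = 548 decimal. In range U+0080–U+07FF → 2-byte form: 110xxxxx 10xxxxxx.
Binary (11 bits): 01000100100.
Split 5+6: 01000 | 100100.
Byte 1: 11001000 = 0xC8.
Byte 2: 10100100 = 0xA4.

C8 A4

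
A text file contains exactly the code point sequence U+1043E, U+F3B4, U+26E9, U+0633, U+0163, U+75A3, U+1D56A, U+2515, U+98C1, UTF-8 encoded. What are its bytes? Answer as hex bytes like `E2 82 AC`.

F0 90 90 BE EF 8E B4 E2 9B A9 D8 B3 C5 A3 E7 96 A3 F0 9D 95 AA E2 94 95 E9 A3 81

U+1043E: 4-byte form → F0 90 90 BE.
U+F3B4: 3-byte form → EF 8E B4.
U+26E9: 3-byte form → E2 9B A9.
U+0633: 2-byte form → D8 B3.
U+0163: 2-byte form → C5 A3.
U+75A3: 3-byte form → E7 96 A3.
U+1D56A: 4-byte form → F0 9D 95 AA.
U+2515: 3-byte form → E2 94 95.
U+98C1: 3-byte form → E9 A3 81.
Concatenated (27 bytes): F0 90 90 BE EF 8E B4 E2 9B A9 D8 B3 C5 A3 E7 96 A3 F0 9D 95 AA E2 94 95 E9 A3 81.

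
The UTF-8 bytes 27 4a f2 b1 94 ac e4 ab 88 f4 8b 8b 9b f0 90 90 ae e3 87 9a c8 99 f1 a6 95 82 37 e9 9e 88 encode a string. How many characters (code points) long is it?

11

Byte at offset 0: 0x27 = 00100111 → 1-byte char (#1). Advance 1.
Byte at offset 1: 0x4A = 01001010 → 1-byte char (#2). Advance 1.
Byte at offset 2: 0xF2 = 11110010 → 4-byte char (#3). Advance 4.
Byte at offset 6: 0xE4 = 11100100 → 3-byte char (#4). Advance 3.
Byte at offset 9: 0xF4 = 11110100 → 4-byte char (#5). Advance 4.
Byte at offset 13: 0xF0 = 11110000 → 4-byte char (#6). Advance 4.
Byte at offset 17: 0xE3 = 11100011 → 3-byte char (#7). Advance 3.
Byte at offset 20: 0xC8 = 11001000 → 2-byte char (#8). Advance 2.
Byte at offset 22: 0xF1 = 11110001 → 4-byte char (#9). Advance 4.
Byte at offset 26: 0x37 = 00110111 → 1-byte char (#10). Advance 1.
Byte at offset 27: 0xE9 = 11101001 → 3-byte char (#11). Advance 3.
Reached end at offset 30 after 11 code points.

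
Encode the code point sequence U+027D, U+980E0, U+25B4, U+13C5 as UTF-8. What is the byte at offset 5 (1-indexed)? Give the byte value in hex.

1-indexed offset 5 is 0-indexed offset 4.
U+027D → 2-byte form C9 BD at offsets 0–1.
U+980E0 → 4-byte form F2 98 83 A0 at offsets 2–5.
Offset 4 falls in char 2's range; it's byte 3 of F2 98 83 A0 = 0x83.

0x83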